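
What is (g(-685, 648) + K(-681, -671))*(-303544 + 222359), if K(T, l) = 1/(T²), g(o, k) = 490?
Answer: -18448714105835/463761 ≈ -3.9781e+7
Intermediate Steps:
K(T, l) = T⁻²
(g(-685, 648) + K(-681, -671))*(-303544 + 222359) = (490 + (-681)⁻²)*(-303544 + 222359) = (490 + 1/463761)*(-81185) = (227242891/463761)*(-81185) = -18448714105835/463761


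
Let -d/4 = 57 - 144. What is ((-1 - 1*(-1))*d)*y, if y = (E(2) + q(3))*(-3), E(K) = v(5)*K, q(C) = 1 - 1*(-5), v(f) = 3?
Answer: 0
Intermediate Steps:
q(C) = 6 (q(C) = 1 + 5 = 6)
E(K) = 3*K
d = 348 (d = -4*(57 - 144) = -4*(-87) = 348)
y = -36 (y = (3*2 + 6)*(-3) = (6 + 6)*(-3) = 12*(-3) = -36)
((-1 - 1*(-1))*d)*y = ((-1 - 1*(-1))*348)*(-36) = ((-1 + 1)*348)*(-36) = (0*348)*(-36) = 0*(-36) = 0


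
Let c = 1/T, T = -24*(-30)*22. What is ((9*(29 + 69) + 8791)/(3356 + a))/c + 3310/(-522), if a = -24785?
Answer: -4447329835/621441 ≈ -7156.5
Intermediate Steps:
T = 15840 (T = 720*22 = 15840)
c = 1/15840 ≈ 6.3131e-5
((9*(29 + 69) + 8791)/(3356 + a))/c + 3310/(-522) = ((9*(29 + 69) + 8791)/(3356 - 24785))/(1/15840) + 3310/(-522) = ((9*98 + 8791)/(-21429))*15840 + 3310*(-1/522) = ((882 + 8791)*(-1/21429))*15840 - 1655/261 = (9673*(-1/21429))*15840 - 1655/261 = -9673/21429*15840 - 1655/261 = -17024480/2381 - 1655/261 = -4447329835/621441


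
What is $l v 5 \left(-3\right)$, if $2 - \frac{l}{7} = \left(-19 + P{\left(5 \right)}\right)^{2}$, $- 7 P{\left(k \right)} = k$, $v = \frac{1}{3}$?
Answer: $\frac{94730}{7} \approx 13533.0$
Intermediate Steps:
$v = \frac{1}{3} \approx 0.33333$
$P{\left(k \right)} = - \frac{k}{7}$
$l = - \frac{18946}{7}$ ($l = 14 - 7 \left(-19 - \frac{5}{7}\right)^{2} = 14 - 7 \left(- \frac{138}{7}\right)^{2} = 14 - \frac{19044}{7} = - \frac{18946}{7} \approx -2706.6$)
$l v 5 \left(-3\right) = - \frac{18946 \cdot \frac{1}{3} \cdot 5 \left(-3\right)}{7} = - \frac{18946 \cdot \frac{5}{3} \left(-3\right)}{7} = \left(- \frac{18946}{7}\right) \left(-5\right) = \frac{94730}{7}$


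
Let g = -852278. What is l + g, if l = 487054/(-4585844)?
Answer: -1954207219843/2292922 ≈ -8.5228e+5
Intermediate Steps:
l = -243527/2292922 (l = 487054*(-1/4585844) = -243527/2292922 ≈ -0.10621)
l + g = -243527/2292922 - 852278 = -1954207219843/2292922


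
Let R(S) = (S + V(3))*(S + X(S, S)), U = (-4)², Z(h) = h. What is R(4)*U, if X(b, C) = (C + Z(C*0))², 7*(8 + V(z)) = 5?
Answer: -7360/7 ≈ -1051.4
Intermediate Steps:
V(z) = -51/7 (V(z) = -8 + (⅐)*5 = -8 + 5/7 = -51/7)
X(b, C) = C² (X(b, C) = (C + C*0)² = (C + 0)² = C²)
U = 16
R(S) = (-51/7 + S)*(S + S²) (R(S) = (S - 51/7)*(S + S²) = (-51/7 + S)*(S + S²))
R(4)*U = ((⅐)*4*(-51 - 44*4 + 7*4²))*16 = ((⅐)*4*(-51 - 176 + 7*16))*16 = ((⅐)*4*(-51 - 176 + 112))*16 = ((⅐)*4*(-115))*16 = -460/7*16 = -7360/7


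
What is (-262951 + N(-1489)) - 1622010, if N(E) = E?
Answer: -1886450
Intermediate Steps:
(-262951 + N(-1489)) - 1622010 = (-262951 - 1489) - 1622010 = -264440 - 1622010 = -1886450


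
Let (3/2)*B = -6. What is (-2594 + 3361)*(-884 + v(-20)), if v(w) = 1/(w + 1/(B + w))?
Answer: -25088452/37 ≈ -6.7807e+5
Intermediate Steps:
B = -4 (B = (⅔)*(-6) = -4)
v(w) = 1/(w + 1/(-4 + w))
(-2594 + 3361)*(-884 + v(-20)) = (-2594 + 3361)*(-884 + (-4 - 20)/(1 + (-20)² - 4*(-20))) = 767*(-884 - 24/(1 + 400 + 80)) = 767*(-884 - 24/481) = 767*(-425228/481) = -25088452/37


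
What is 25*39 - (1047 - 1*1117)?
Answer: 1045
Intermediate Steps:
25*39 - (1047 - 1*1117) = 975 - (1047 - 1117) = 975 - 1*(-70) = 975 + 70 = 1045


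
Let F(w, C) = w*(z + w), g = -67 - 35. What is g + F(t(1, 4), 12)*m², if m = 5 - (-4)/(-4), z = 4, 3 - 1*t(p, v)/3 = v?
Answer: -150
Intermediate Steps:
t(p, v) = 9 - 3*v
g = -102
m = 4 (m = 5 - (-4)*(-1)/4 = 5 - 1*1 = 5 - 1 = 4)
F(w, C) = w*(4 + w)
g + F(t(1, 4), 12)*m² = -102 + ((9 - 3*4)*(4 + (9 - 3*4)))*4² = -102 + ((9 - 12)*(4 + (9 - 12)))*16 = -102 - 3*(4 - 3)*16 = -102 - 3*1*16 = -102 - 3*16 = -102 - 48 = -150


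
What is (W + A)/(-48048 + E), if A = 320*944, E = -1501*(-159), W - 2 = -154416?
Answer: 49222/63537 ≈ 0.77470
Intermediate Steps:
W = -154414 (W = 2 - 154416 = -154414)
E = 238659
A = 302080
(W + A)/(-48048 + E) = (-154414 + 302080)/(-48048 + 238659) = 147666/190611 = 147666*(1/190611) = 49222/63537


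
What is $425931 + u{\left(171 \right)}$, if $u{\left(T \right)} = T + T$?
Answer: $426273$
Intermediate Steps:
$u{\left(T \right)} = 2 T$
$425931 + u{\left(171 \right)} = 425931 + 2 \cdot 171 = 425931 + 342 = 426273$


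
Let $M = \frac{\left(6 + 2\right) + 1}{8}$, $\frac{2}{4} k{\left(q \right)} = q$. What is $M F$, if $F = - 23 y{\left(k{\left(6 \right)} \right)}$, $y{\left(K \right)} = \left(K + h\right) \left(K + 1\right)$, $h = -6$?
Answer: $- \frac{8073}{4} \approx -2018.3$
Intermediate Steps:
$k{\left(q \right)} = 2 q$
$y{\left(K \right)} = \left(1 + K\right) \left(-6 + K\right)$ ($y{\left(K \right)} = \left(K - 6\right) \left(K + 1\right) = \left(-6 + K\right) \left(1 + K\right) = \left(1 + K\right) \left(-6 + K\right)$)
$M = \frac{9}{8}$ ($M = \left(8 + 1\right) \frac{1}{8} = 9 \cdot \frac{1}{8} = \frac{9}{8} \approx 1.125$)
$F = -1794$ ($F = - 23 \left(-6 + \left(2 \cdot 6\right)^{2} - 5 \cdot 2 \cdot 6\right) = - 23 \left(-6 + 12^{2} - 60\right) = - 23 \left(-6 + 144 - 60\right) = \left(-23\right) 78 = -1794$)
$M F = \frac{9}{8} \left(-1794\right) = - \frac{8073}{4}$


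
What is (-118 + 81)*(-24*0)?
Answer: 0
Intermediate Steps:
(-118 + 81)*(-24*0) = -37*0 = 0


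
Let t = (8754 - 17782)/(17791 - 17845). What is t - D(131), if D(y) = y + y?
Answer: -2560/27 ≈ -94.815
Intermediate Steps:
D(y) = 2*y
t = 4514/27 (t = -9028/(-54) = -9028*(-1/54) = 4514/27 ≈ 167.19)
t - D(131) = 4514/27 - 2*131 = 4514/27 - 1*262 = 4514/27 - 262 = -2560/27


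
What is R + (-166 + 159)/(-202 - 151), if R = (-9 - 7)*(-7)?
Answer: 39543/353 ≈ 112.02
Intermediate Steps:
R = 112 (R = -16*(-7) = 112)
R + (-166 + 159)/(-202 - 151) = 112 + (-166 + 159)/(-202 - 151) = 112 - 7/(-353) = 112 - 7*(-1/353) = 112 + 7/353 = 39543/353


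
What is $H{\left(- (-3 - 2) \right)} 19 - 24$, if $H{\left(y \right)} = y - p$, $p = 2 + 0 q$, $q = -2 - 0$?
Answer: $33$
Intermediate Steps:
$q = -2$ ($q = -2 + 0 = -2$)
$p = 2$ ($p = 2 + 0 \left(-2\right) = 2 + 0 = 2$)
$H{\left(y \right)} = -2 + y$ ($H{\left(y \right)} = y - 2 = -2 + y$)
$H{\left(- (-3 - 2) \right)} 19 - 24 = \left(-2 - \left(-3 - 2\right)\right) 19 - 24 = \left(-2 - -5\right) 19 - 24 = \left(-2 + 5\right) 19 - 24 = 3 \cdot 19 - 24 = 57 - 24 = 33$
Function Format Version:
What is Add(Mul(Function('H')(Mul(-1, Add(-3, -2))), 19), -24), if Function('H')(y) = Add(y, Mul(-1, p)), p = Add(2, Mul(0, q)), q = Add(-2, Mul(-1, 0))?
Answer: 33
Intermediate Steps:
q = -2 (q = Add(-2, 0) = -2)
p = 2 (p = Add(2, Mul(0, -2)) = Add(2, 0) = 2)
Function('H')(y) = Add(-2, y) (Function('H')(y) = Add(y, Mul(-1, 2)) = Add(y, -2) = Add(-2, y))
Add(Mul(Function('H')(Mul(-1, Add(-3, -2))), 19), -24) = Add(Mul(Add(-2, Mul(-1, Add(-3, -2))), 19), -24) = Add(Mul(Add(-2, Mul(-1, -5)), 19), -24) = Add(Mul(Add(-2, 5), 19), -24) = Add(Mul(3, 19), -24) = Add(57, -24) = 33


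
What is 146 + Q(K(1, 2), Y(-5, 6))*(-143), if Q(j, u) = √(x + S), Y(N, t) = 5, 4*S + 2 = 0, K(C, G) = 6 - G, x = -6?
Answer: 146 - 143*I*√26/2 ≈ 146.0 - 364.58*I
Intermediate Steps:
S = -½ (S = -½ + (¼)*0 = -½ + 0 = -½ ≈ -0.50000)
Q(j, u) = I*√26/2 (Q(j, u) = √(-6 - ½) = √(-13/2) = I*√26/2)
146 + Q(K(1, 2), Y(-5, 6))*(-143) = 146 + (I*√26/2)*(-143) = 146 - 143*I*√26/2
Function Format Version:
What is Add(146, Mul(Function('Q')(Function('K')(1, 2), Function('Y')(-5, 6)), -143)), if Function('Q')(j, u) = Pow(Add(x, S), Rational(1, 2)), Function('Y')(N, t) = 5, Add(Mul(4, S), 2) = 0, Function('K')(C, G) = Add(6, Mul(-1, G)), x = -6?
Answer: Add(146, Mul(Rational(-143, 2), I, Pow(26, Rational(1, 2)))) ≈ Add(146.00, Mul(-364.58, I))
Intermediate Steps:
S = Rational(-1, 2) (S = Add(Rational(-1, 2), Mul(Rational(1, 4), 0)) = Add(Rational(-1, 2), 0) = Rational(-1, 2) ≈ -0.50000)
Function('Q')(j, u) = Mul(Rational(1, 2), I, Pow(26, Rational(1, 2))) (Function('Q')(j, u) = Pow(Add(-6, Rational(-1, 2)), Rational(1, 2)) = Pow(Rational(-13, 2), Rational(1, 2)) = Mul(Rational(1, 2), I, Pow(26, Rational(1, 2))))
Add(146, Mul(Function('Q')(Function('K')(1, 2), Function('Y')(-5, 6)), -143)) = Add(146, Mul(Mul(Rational(1, 2), I, Pow(26, Rational(1, 2))), -143)) = Add(146, Mul(Rational(-143, 2), I, Pow(26, Rational(1, 2))))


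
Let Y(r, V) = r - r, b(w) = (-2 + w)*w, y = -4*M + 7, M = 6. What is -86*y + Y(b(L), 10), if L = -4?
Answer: 1462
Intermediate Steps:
y = -17 (y = -4*6 + 7 = -24 + 7 = -17)
b(w) = w*(-2 + w)
Y(r, V) = 0
-86*y + Y(b(L), 10) = -86*(-17) + 0 = 1462 + 0 = 1462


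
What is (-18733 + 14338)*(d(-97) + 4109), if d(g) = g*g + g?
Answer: -58985295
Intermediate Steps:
d(g) = g + g² (d(g) = g² + g = g + g²)
(-18733 + 14338)*(d(-97) + 4109) = (-18733 + 14338)*(-97*(1 - 97) + 4109) = -4395*(-97*(-96) + 4109) = -4395*(9312 + 4109) = -4395*13421 = -58985295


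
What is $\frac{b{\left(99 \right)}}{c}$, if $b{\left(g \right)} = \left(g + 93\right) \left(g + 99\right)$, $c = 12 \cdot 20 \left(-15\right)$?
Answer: $- \frac{264}{25} \approx -10.56$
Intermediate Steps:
$c = -3600$ ($c = 240 \left(-15\right) = -3600$)
$b{\left(g \right)} = \left(93 + g\right) \left(99 + g\right)$
$\frac{b{\left(99 \right)}}{c} = \frac{9207 + 99^{2} + 192 \cdot 99}{-3600} = \left(9207 + 9801 + 19008\right) \left(- \frac{1}{3600}\right) = 38016 \left(- \frac{1}{3600}\right) = - \frac{264}{25}$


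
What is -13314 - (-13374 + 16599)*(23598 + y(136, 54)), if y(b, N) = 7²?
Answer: -76274889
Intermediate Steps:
y(b, N) = 49
-13314 - (-13374 + 16599)*(23598 + y(136, 54)) = -13314 - (-13374 + 16599)*(23598 + 49) = -13314 - 3225*23647 = -13314 - 1*76261575 = -13314 - 76261575 = -76274889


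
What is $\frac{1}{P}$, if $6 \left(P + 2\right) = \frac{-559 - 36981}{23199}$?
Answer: $- \frac{69597}{157964} \approx -0.44059$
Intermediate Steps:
$P = - \frac{157964}{69597}$ ($P = -2 + \frac{\left(-559 - 36981\right) \frac{1}{23199}}{6} = -2 + \frac{\left(-37540\right) \frac{1}{23199}}{6} = -2 + \frac{1}{6} \left(- \frac{37540}{23199}\right) = -2 - \frac{18770}{69597} = - \frac{157964}{69597} \approx -2.2697$)
$\frac{1}{P} = \frac{1}{- \frac{157964}{69597}} = - \frac{69597}{157964}$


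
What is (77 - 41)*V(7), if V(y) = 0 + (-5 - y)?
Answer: -432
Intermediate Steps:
V(y) = -5 - y
(77 - 41)*V(7) = (77 - 41)*(-5 - 1*7) = 36*(-5 - 7) = 36*(-12) = -432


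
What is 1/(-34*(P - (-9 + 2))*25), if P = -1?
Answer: -1/5100 ≈ -0.00019608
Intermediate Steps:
1/(-34*(P - (-9 + 2))*25) = 1/(-34*(-1 - (-9 + 2))*25) = 1/(-34*(-1 - 1*(-7))*25) = 1/(-34*(-1 + 7)*25) = 1/(-34*6*25) = 1/(-204*25) = 1/(-5100) = -1/5100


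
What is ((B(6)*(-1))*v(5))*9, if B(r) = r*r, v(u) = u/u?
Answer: -324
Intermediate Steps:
v(u) = 1
B(r) = r²
((B(6)*(-1))*v(5))*9 = ((6²*(-1))*1)*9 = ((36*(-1))*1)*9 = -36*1*9 = -36*9 = -324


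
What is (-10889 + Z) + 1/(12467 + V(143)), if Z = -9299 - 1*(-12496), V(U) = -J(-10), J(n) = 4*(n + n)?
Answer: -96511523/12547 ≈ -7692.0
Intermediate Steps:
J(n) = 8*n (J(n) = 4*(2*n) = 8*n)
V(U) = 80 (V(U) = -8*(-10) = -1*(-80) = 80)
Z = 3197 (Z = -9299 + 12496 = 3197)
(-10889 + Z) + 1/(12467 + V(143)) = (-10889 + 3197) + 1/(12467 + 80) = -7692 + 1/12547 = -96511523/12547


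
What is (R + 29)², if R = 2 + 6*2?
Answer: 1849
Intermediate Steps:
R = 14 (R = 2 + 12 = 14)
(R + 29)² = (14 + 29)² = 43² = 1849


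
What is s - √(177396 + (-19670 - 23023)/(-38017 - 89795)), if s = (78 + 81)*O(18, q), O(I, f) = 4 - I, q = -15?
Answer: -2226 - √80498057663165/21302 ≈ -2647.2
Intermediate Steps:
s = -2226 (s = (78 + 81)*(4 - 1*18) = 159*(4 - 18) = 159*(-14) = -2226)
s - √(177396 + (-19670 - 23023)/(-38017 - 89795)) = -2226 - √(177396 + (-19670 - 23023)/(-38017 - 89795)) = -2226 - √(177396 - 42693/(-127812)) = -2226 - √(177396 - 42693*(-1/127812)) = -2226 - √(177396 + 14231/42604) = -2226 - √(7557793415/42604) = -2226 - √80498057663165/21302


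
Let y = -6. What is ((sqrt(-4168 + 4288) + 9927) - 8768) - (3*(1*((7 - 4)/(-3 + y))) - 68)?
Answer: 1228 + 2*sqrt(30) ≈ 1239.0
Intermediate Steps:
((sqrt(-4168 + 4288) + 9927) - 8768) - (3*(1*((7 - 4)/(-3 + y))) - 68) = ((sqrt(-4168 + 4288) + 9927) - 8768) - (3*(1*((7 - 4)/(-3 - 6))) - 68) = ((sqrt(120) + 9927) - 8768) - (3*(1*(3/(-9))) - 68) = ((2*sqrt(30) + 9927) - 8768) - (3*(1*(3*(-1/9))) - 68) = ((9927 + 2*sqrt(30)) - 8768) - (3*(1*(-1/3)) - 68) = (1159 + 2*sqrt(30)) - (3*(-1/3) - 68) = (1159 + 2*sqrt(30)) - (-1 - 68) = (1159 + 2*sqrt(30)) - 1*(-69) = (1159 + 2*sqrt(30)) + 69 = 1228 + 2*sqrt(30)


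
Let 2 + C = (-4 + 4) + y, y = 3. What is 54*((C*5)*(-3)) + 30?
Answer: -780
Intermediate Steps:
C = 1 (C = -2 + ((-4 + 4) + 3) = -2 + (0 + 3) = -2 + 3 = 1)
54*((C*5)*(-3)) + 30 = 54*((1*5)*(-3)) + 30 = 54*(5*(-3)) + 30 = 54*(-15) + 30 = -810 + 30 = -780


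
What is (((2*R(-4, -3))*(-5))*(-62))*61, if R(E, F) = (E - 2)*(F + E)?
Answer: 1588440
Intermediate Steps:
R(E, F) = (-2 + E)*(E + F)
(((2*R(-4, -3))*(-5))*(-62))*61 = (((2*((-4)² - 2*(-4) - 2*(-3) - 4*(-3)))*(-5))*(-62))*61 = (((2*(16 + 8 + 6 + 12))*(-5))*(-62))*61 = (((2*42)*(-5))*(-62))*61 = ((84*(-5))*(-62))*61 = -420*(-62)*61 = 26040*61 = 1588440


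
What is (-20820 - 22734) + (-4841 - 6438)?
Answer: -54833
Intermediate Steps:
(-20820 - 22734) + (-4841 - 6438) = -43554 - 11279 = -54833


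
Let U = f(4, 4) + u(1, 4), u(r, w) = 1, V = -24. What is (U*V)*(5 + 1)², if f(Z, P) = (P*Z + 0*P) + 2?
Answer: -16416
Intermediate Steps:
f(Z, P) = 2 + P*Z (f(Z, P) = (P*Z + 0) + 2 = P*Z + 2 = 2 + P*Z)
U = 19 (U = (2 + 4*4) + 1 = (2 + 16) + 1 = 18 + 1 = 19)
(U*V)*(5 + 1)² = (19*(-24))*(5 + 1)² = -456*6² = -456*36 = -16416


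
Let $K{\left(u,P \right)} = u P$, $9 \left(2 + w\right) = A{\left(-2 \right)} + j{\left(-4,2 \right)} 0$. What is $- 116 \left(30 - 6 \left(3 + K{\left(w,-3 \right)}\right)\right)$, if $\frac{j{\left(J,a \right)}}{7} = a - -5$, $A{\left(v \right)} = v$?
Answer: $3248$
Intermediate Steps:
$j{\left(J,a \right)} = 35 + 7 a$ ($j{\left(J,a \right)} = 7 \left(a - -5\right) = 7 \left(a + 5\right) = 7 \left(5 + a\right) = 35 + 7 a$)
$w = - \frac{20}{9}$ ($w = -2 + \frac{-2 + \left(35 + 7 \cdot 2\right) 0}{9} = -2 + \frac{-2 + \left(35 + 14\right) 0}{9} = -2 + \frac{-2 + 49 \cdot 0}{9} = -2 + \frac{-2 + 0}{9} = -2 + \frac{1}{9} \left(-2\right) = -2 - \frac{2}{9} = - \frac{20}{9} \approx -2.2222$)
$K{\left(u,P \right)} = P u$
$- 116 \left(30 - 6 \left(3 + K{\left(w,-3 \right)}\right)\right) = - 116 \left(30 - 6 \left(3 - - \frac{20}{3}\right)\right) = - 116 \left(30 - 6 \left(3 + \frac{20}{3}\right)\right) = - 116 \left(30 - 58\right) = \left(-116\right) \left(-28\right) = 3248$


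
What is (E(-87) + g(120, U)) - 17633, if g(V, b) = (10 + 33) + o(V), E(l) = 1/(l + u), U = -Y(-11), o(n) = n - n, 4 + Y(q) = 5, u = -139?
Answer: -3975341/226 ≈ -17590.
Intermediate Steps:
Y(q) = 1 (Y(q) = -4 + 5 = 1)
o(n) = 0
U = -1 (U = -1*1 = -1)
E(l) = 1/(-139 + l) (E(l) = 1/(l - 139) = 1/(-139 + l))
g(V, b) = 43 (g(V, b) = (10 + 33) + 0 = 43 + 0 = 43)
(E(-87) + g(120, U)) - 17633 = (1/(-139 - 87) + 43) - 17633 = (1/(-226) + 43) - 17633 = (-1/226 + 43) - 17633 = 9717/226 - 17633 = -3975341/226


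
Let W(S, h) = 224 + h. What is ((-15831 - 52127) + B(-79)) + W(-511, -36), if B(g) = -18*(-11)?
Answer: -67572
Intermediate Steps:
B(g) = 198
((-15831 - 52127) + B(-79)) + W(-511, -36) = ((-15831 - 52127) + 198) + (224 - 36) = (-67958 + 198) + 188 = -67760 + 188 = -67572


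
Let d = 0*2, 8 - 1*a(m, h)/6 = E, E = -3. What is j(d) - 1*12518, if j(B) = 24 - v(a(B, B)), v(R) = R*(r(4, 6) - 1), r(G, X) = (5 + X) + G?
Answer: -13418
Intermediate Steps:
r(G, X) = 5 + G + X
a(m, h) = 66 (a(m, h) = 48 - 6*(-3) = 48 + 18 = 66)
v(R) = 14*R (v(R) = R*((5 + 4 + 6) - 1) = R*(15 - 1) = R*14 = 14*R)
d = 0
j(B) = -900 (j(B) = 24 - 14*66 = 24 - 1*924 = 24 - 924 = -900)
j(d) - 1*12518 = -900 - 1*12518 = -900 - 12518 = -13418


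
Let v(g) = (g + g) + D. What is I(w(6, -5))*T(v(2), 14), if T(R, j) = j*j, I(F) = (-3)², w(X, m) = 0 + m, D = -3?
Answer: 1764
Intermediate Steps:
w(X, m) = m
I(F) = 9
v(g) = -3 + 2*g (v(g) = (g + g) - 3 = 2*g - 3 = -3 + 2*g)
T(R, j) = j²
I(w(6, -5))*T(v(2), 14) = 9*14² = 9*196 = 1764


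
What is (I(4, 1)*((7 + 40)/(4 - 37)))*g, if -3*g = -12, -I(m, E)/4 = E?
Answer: 752/33 ≈ 22.788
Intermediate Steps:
I(m, E) = -4*E
g = 4 (g = -⅓*(-12) = 4)
(I(4, 1)*((7 + 40)/(4 - 37)))*g = ((-4*1)*((7 + 40)/(4 - 37)))*4 = -188/(-33)*4 = -188*(-1)/33*4 = -4*(-47/33)*4 = (188/33)*4 = 752/33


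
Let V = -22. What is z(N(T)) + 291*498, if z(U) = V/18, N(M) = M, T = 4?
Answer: 1304251/9 ≈ 1.4492e+5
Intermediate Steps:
z(U) = -11/9 (z(U) = -22/18 = -22*1/18 = -11/9)
z(N(T)) + 291*498 = -11/9 + 291*498 = -11/9 + 144918 = 1304251/9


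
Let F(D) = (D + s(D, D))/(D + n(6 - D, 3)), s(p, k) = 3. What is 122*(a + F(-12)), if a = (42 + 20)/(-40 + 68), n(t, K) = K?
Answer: 2745/7 ≈ 392.14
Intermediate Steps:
a = 31/14 (a = 62/28 = 62*(1/28) = 31/14 ≈ 2.2143)
F(D) = 1 (F(D) = (D + 3)/(D + 3) = (3 + D)/(3 + D) = 1)
122*(a + F(-12)) = 122*(31/14 + 1) = 122*(45/14) = 2745/7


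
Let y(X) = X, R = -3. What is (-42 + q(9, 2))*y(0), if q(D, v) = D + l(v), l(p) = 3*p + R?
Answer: 0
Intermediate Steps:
l(p) = -3 + 3*p (l(p) = 3*p - 3 = -3 + 3*p)
q(D, v) = -3 + D + 3*v (q(D, v) = D + (-3 + 3*v) = -3 + D + 3*v)
(-42 + q(9, 2))*y(0) = (-42 + (-3 + 9 + 3*2))*0 = (-42 + (-3 + 9 + 6))*0 = (-42 + 12)*0 = -30*0 = 0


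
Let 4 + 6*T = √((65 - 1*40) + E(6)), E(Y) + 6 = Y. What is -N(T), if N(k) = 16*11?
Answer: -176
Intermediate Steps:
E(Y) = -6 + Y
T = ⅙ (T = -⅔ + √((65 - 1*40) + (-6 + 6))/6 = -⅔ + √((65 - 40) + 0)/6 = -⅔ + √(25 + 0)/6 = -⅔ + √25/6 = -⅔ + (⅙)*5 = -⅔ + ⅚ = ⅙ ≈ 0.16667)
N(k) = 176
-N(T) = -1*176 = -176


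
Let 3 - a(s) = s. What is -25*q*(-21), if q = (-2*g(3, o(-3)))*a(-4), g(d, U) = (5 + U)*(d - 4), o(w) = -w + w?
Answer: 36750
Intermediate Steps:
a(s) = 3 - s
o(w) = 0
g(d, U) = (-4 + d)*(5 + U) (g(d, U) = (5 + U)*(-4 + d) = (-4 + d)*(5 + U))
q = 70 (q = (-2*(-20 - 4*0 + 5*3 + 0*3))*(3 - 1*(-4)) = (-2*(-20 + 0 + 15 + 0))*(3 + 4) = -2*(-5)*7 = 10*7 = 70)
-25*q*(-21) = -25*70*(-21) = -1750*(-21) = 36750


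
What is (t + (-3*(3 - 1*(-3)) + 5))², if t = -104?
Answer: 13689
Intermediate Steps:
(t + (-3*(3 - 1*(-3)) + 5))² = (-104 + (-3*(3 - 1*(-3)) + 5))² = (-104 + (-3*(3 + 3) + 5))² = (-104 + (-3*6 + 5))² = (-104 + (-18 + 5))² = (-104 - 13)² = (-117)² = 13689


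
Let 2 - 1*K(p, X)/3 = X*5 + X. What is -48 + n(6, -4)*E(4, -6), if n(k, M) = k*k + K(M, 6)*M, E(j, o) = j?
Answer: 1728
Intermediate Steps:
K(p, X) = 6 - 18*X (K(p, X) = 6 - 3*(X*5 + X) = 6 - 3*(5*X + X) = 6 - 18*X)
n(k, M) = k**2 - 102*M (n(k, M) = k*k + (6 - 18*6)*M = k**2 + (6 - 108)*M = k**2 - 102*M)
-48 + n(6, -4)*E(4, -6) = -48 + (6**2 - 102*(-4))*4 = -48 + (36 + 408)*4 = -48 + 444*4 = -48 + 1776 = 1728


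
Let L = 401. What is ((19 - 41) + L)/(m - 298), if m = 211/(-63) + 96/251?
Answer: -5993127/4759187 ≈ -1.2593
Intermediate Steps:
m = -46913/15813 (m = 211*(-1/63) + 96*(1/251) = -211/63 + 96/251 = -46913/15813 ≈ -2.9667)
((19 - 41) + L)/(m - 298) = ((19 - 41) + 401)/(-46913/15813 - 298) = (-22 + 401)/(-4759187/15813) = 379*(-15813/4759187) = -5993127/4759187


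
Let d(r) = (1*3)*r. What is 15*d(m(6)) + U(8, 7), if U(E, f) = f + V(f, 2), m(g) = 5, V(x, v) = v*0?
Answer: 232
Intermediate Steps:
V(x, v) = 0
d(r) = 3*r
U(E, f) = f (U(E, f) = f + 0 = f)
15*d(m(6)) + U(8, 7) = 15*(3*5) + 7 = 15*15 + 7 = 225 + 7 = 232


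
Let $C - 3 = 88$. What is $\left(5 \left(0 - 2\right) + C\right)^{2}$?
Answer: $6561$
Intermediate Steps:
$C = 91$ ($C = 3 + 88 = 91$)
$\left(5 \left(0 - 2\right) + C\right)^{2} = \left(5 \left(0 - 2\right) + 91\right)^{2} = \left(5 \left(-2\right) + 91\right)^{2} = \left(-10 + 91\right)^{2} = 81^{2} = 6561$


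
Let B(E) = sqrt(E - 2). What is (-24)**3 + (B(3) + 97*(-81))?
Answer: -21680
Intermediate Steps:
B(E) = sqrt(-2 + E)
(-24)**3 + (B(3) + 97*(-81)) = (-24)**3 + (sqrt(-2 + 3) + 97*(-81)) = -13824 + (sqrt(1) - 7857) = -13824 + (1 - 7857) = -13824 - 7856 = -21680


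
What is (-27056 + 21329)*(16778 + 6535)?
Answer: -133513551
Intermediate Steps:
(-27056 + 21329)*(16778 + 6535) = -5727*23313 = -133513551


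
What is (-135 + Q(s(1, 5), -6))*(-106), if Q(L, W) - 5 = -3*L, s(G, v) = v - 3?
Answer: 14416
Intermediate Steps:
s(G, v) = -3 + v
Q(L, W) = 5 - 3*L
(-135 + Q(s(1, 5), -6))*(-106) = (-135 + (5 - 3*(-3 + 5)))*(-106) = (-135 + (5 - 3*2))*(-106) = (-135 + (5 - 6))*(-106) = (-135 - 1)*(-106) = -136*(-106) = 14416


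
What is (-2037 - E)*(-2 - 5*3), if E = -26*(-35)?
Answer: 50099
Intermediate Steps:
E = 910
(-2037 - E)*(-2 - 5*3) = (-2037 - 1*910)*(-2 - 5*3) = (-2037 - 910)*(-2 - 15) = -2947*(-17) = 50099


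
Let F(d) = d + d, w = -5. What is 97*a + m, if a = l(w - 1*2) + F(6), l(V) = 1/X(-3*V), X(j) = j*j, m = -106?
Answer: 466675/441 ≈ 1058.2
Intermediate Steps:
F(d) = 2*d
X(j) = j²
l(V) = 1/(9*V²) (l(V) = 1/((-3*V)²) = 1/(9*V²))
a = 5293/441 (a = 1/(9*(-5 - 1*2)²) + 2*6 = 1/(9*(-5 - 2)²) + 12 = (⅑)/(-7)² + 12 = (⅑)*(1/49) + 12 = 1/441 + 12 = 5293/441 ≈ 12.002)
97*a + m = 97*(5293/441) - 106 = 513421/441 - 106 = 466675/441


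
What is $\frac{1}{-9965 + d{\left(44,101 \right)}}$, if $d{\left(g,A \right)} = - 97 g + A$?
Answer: $- \frac{1}{14132} \approx -7.0761 \cdot 10^{-5}$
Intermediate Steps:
$d{\left(g,A \right)} = A - 97 g$
$\frac{1}{-9965 + d{\left(44,101 \right)}} = \frac{1}{-9965 + \left(101 - 4268\right)} = \frac{1}{-9965 - 4167} = \frac{1}{-14132} = - \frac{1}{14132}$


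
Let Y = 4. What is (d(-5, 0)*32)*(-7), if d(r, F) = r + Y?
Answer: 224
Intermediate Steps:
d(r, F) = 4 + r (d(r, F) = r + 4 = 4 + r)
(d(-5, 0)*32)*(-7) = ((4 - 5)*32)*(-7) = -1*32*(-7) = -32*(-7) = 224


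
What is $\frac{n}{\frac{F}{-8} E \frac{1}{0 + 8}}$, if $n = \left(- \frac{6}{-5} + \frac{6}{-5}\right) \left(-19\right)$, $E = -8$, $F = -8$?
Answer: $0$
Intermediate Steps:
$n = 0$ ($n = \left(\left(-6\right) \left(- \frac{1}{5}\right) + 6 \left(- \frac{1}{5}\right)\right) \left(-19\right) = \left(\frac{6}{5} - \frac{6}{5}\right) \left(-19\right) = 0 \left(-19\right) = 0$)
$\frac{n}{\frac{F}{-8} E \frac{1}{0 + 8}} = \frac{0}{- \frac{8}{-8} \left(-8\right) \frac{1}{0 + 8}} = \frac{0}{\left(-8\right) \left(- \frac{1}{8}\right) \left(-8\right) \frac{1}{8}} = \frac{0}{1 \left(-8\right) \frac{1}{8}} = \frac{0}{\left(-8\right) \frac{1}{8}} = \frac{0}{-1} = 0 \left(-1\right) = 0$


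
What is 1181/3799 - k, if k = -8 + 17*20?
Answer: -1260087/3799 ≈ -331.69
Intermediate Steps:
k = 332 (k = -8 + 340 = 332)
1181/3799 - k = 1181/3799 - 1*332 = 1181*(1/3799) - 332 = 1181/3799 - 332 = -1260087/3799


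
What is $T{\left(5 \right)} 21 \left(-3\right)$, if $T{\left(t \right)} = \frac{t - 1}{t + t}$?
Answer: $- \frac{126}{5} \approx -25.2$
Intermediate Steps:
$T{\left(t \right)} = \frac{-1 + t}{2 t}$
$T{\left(5 \right)} 21 \left(-3\right) = \frac{-1 + 5}{2 \cdot 5} \cdot 21 \left(-3\right) = \frac{1}{2} \cdot \frac{1}{5} \cdot 4 \cdot 21 \left(-3\right) = \frac{2}{5} \cdot 21 \left(-3\right) = \frac{42}{5} \left(-3\right) = - \frac{126}{5}$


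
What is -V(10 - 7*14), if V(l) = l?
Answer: 88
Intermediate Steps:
-V(10 - 7*14) = -(10 - 7*14) = -(10 - 98) = -1*(-88) = 88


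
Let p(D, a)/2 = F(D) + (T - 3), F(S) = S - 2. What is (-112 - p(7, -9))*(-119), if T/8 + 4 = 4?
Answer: 13804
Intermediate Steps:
T = 0 (T = -32 + 8*4 = -32 + 32 = 0)
F(S) = -2 + S
p(D, a) = -10 + 2*D (p(D, a) = 2*((-2 + D) + (0 - 3)) = 2*((-2 + D) - 3) = 2*(-5 + D) = -10 + 2*D)
(-112 - p(7, -9))*(-119) = (-112 - (-10 + 2*7))*(-119) = (-112 - (-10 + 14))*(-119) = (-112 - 1*4)*(-119) = (-112 - 4)*(-119) = -116*(-119) = 13804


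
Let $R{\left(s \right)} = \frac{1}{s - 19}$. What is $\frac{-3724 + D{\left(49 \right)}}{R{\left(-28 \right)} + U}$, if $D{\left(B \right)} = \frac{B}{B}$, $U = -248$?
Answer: $\frac{174981}{11657} \approx 15.011$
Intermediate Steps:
$R{\left(s \right)} = \frac{1}{-19 + s}$
$D{\left(B \right)} = 1$
$\frac{-3724 + D{\left(49 \right)}}{R{\left(-28 \right)} + U} = \frac{-3724 + 1}{\frac{1}{-19 - 28} - 248} = - \frac{3723}{\frac{1}{-47} - 248} = - \frac{3723}{- \frac{1}{47} - 248} = - \frac{3723}{- \frac{11657}{47}} = \left(-3723\right) \left(- \frac{47}{11657}\right) = \frac{174981}{11657}$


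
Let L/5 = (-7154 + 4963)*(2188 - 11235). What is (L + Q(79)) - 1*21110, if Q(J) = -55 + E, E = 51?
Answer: 99088771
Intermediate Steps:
Q(J) = -4 (Q(J) = -55 + 51 = -4)
L = 99109885 (L = 5*((-7154 + 4963)*(2188 - 11235)) = 5*(-2191*(-9047)) = 5*19821977 = 99109885)
(L + Q(79)) - 1*21110 = (99109885 - 4) - 1*21110 = 99109881 - 21110 = 99088771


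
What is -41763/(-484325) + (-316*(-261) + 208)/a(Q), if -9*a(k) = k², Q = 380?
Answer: -141753111/27974612 ≈ -5.0672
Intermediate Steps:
a(k) = -k²/9
-41763/(-484325) + (-316*(-261) + 208)/a(Q) = -41763/(-484325) + (-316*(-261) + 208)/((-⅑*380²)) = -41763*(-1/484325) + (82476 + 208)/((-⅑*144400)) = 41763/484325 + 82684/(-144400/9) = 41763/484325 + 82684*(-9/144400) = 41763/484325 - 186039/36100 = -141753111/27974612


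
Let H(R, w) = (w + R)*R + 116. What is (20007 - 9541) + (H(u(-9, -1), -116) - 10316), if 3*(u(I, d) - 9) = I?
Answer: -394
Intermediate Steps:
u(I, d) = 9 + I/3
H(R, w) = 116 + R*(R + w) (H(R, w) = (R + w)*R + 116 = R*(R + w) + 116 = 116 + R*(R + w))
(20007 - 9541) + (H(u(-9, -1), -116) - 10316) = (20007 - 9541) + ((116 + (9 + (1/3)*(-9))**2 + (9 + (1/3)*(-9))*(-116)) - 10316) = 10466 + ((116 + (9 - 3)**2 + (9 - 3)*(-116)) - 10316) = 10466 + ((116 + 6**2 + 6*(-116)) - 10316) = 10466 + ((116 + 36 - 696) - 10316) = 10466 + (-544 - 10316) = 10466 - 10860 = -394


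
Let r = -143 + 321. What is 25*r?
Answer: 4450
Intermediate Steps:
r = 178
25*r = 25*178 = 4450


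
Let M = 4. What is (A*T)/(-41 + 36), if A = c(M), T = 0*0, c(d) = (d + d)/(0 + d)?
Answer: 0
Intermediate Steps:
c(d) = 2 (c(d) = (2*d)/d = 2)
T = 0
A = 2
(A*T)/(-41 + 36) = (2*0)/(-41 + 36) = 0/(-5) = 0*(-⅕) = 0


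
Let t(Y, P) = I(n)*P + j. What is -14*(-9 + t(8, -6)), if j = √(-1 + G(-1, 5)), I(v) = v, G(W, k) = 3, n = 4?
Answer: 462 - 14*√2 ≈ 442.20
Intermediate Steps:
j = √2 (j = √(-1 + 3) = √2 ≈ 1.4142)
t(Y, P) = √2 + 4*P (t(Y, P) = 4*P + √2 = √2 + 4*P)
-14*(-9 + t(8, -6)) = -14*(-9 + (√2 + 4*(-6))) = -14*(-9 + (√2 - 24)) = -14*(-9 + (-24 + √2)) = -14*(-33 + √2) = 462 - 14*√2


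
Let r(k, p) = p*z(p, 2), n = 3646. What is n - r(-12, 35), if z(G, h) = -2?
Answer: 3716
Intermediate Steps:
r(k, p) = -2*p (r(k, p) = p*(-2) = -2*p)
n - r(-12, 35) = 3646 - (-2)*35 = 3646 - 1*(-70) = 3646 + 70 = 3716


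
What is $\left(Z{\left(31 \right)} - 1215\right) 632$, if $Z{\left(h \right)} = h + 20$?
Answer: $-735648$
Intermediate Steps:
$Z{\left(h \right)} = 20 + h$
$\left(Z{\left(31 \right)} - 1215\right) 632 = \left(\left(20 + 31\right) - 1215\right) 632 = \left(51 - 1215\right) 632 = \left(-1164\right) 632 = -735648$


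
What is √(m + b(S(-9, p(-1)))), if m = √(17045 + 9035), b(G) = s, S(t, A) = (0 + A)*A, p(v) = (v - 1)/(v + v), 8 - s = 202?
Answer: √(-194 + 4*√1630) ≈ 5.7015*I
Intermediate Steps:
s = -194 (s = 8 - 1*202 = 8 - 202 = -194)
p(v) = (-1 + v)/(2*v) (p(v) = (-1 + v)/((2*v)) = (-1 + v)*(1/(2*v)) = (-1 + v)/(2*v))
S(t, A) = A² (S(t, A) = A*A = A²)
b(G) = -194
m = 4*√1630 (m = √26080 = 4*√1630 ≈ 161.49)
√(m + b(S(-9, p(-1)))) = √(4*√1630 - 194) = √(-194 + 4*√1630)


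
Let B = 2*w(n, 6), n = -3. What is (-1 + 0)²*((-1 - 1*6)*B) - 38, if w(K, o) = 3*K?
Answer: 88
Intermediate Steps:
B = -18 (B = 2*(3*(-3)) = 2*(-9) = -18)
(-1 + 0)²*((-1 - 1*6)*B) - 38 = (-1 + 0)²*((-1 - 1*6)*(-18)) - 38 = (-1)²*((-1 - 6)*(-18)) - 38 = 1*(-7*(-18)) - 38 = 1*126 - 38 = 126 - 38 = 88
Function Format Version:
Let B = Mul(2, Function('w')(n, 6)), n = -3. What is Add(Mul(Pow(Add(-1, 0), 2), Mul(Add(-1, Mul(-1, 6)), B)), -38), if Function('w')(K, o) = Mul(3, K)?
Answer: 88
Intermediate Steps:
B = -18 (B = Mul(2, Mul(3, -3)) = Mul(2, -9) = -18)
Add(Mul(Pow(Add(-1, 0), 2), Mul(Add(-1, Mul(-1, 6)), B)), -38) = Add(Mul(Pow(Add(-1, 0), 2), Mul(Add(-1, Mul(-1, 6)), -18)), -38) = Add(Mul(Pow(-1, 2), Mul(Add(-1, -6), -18)), -38) = Add(Mul(1, Mul(-7, -18)), -38) = Add(Mul(1, 126), -38) = Add(126, -38) = 88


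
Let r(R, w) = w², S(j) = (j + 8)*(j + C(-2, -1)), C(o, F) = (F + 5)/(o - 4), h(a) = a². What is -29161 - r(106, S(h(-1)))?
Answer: -29170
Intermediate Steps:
C(o, F) = (5 + F)/(-4 + o)
S(j) = (8 + j)*(-⅔ + j) (S(j) = (j + 8)*(j + (5 - 1)/(-4 - 2)) = (8 + j)*(j + 4/(-6)) = (8 + j)*(j - ⅙*4) = (8 + j)*(j - ⅔) = (8 + j)*(-⅔ + j))
-29161 - r(106, S(h(-1))) = -29161 - (-16/3 + ((-1)²)² + (22/3)*(-1)²)² = -29161 - (-16/3 + 1² + (22/3)*1)² = -29161 - (-16/3 + 1 + 22/3)² = -29161 - 1*3² = -29161 - 1*9 = -29161 - 9 = -29170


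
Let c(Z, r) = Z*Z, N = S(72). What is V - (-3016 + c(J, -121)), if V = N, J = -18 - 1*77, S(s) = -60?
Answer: -6069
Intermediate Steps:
N = -60
J = -95 (J = -18 - 77 = -95)
c(Z, r) = Z²
V = -60
V - (-3016 + c(J, -121)) = -60 - (-3016 + (-95)²) = -60 - (-3016 + 9025) = -60 - 1*6009 = -60 - 6009 = -6069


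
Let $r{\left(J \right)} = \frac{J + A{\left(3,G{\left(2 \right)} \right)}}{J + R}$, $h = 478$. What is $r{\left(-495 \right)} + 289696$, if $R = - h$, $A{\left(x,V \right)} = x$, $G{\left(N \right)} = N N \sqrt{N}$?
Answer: $\frac{281874700}{973} \approx 2.897 \cdot 10^{5}$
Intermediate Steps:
$G{\left(N \right)} = N^{\frac{5}{2}}$ ($G{\left(N \right)} = N^{2} \sqrt{N} = N^{\frac{5}{2}}$)
$R = -478$ ($R = \left(-1\right) 478 = -478$)
$r{\left(J \right)} = \frac{3 + J}{-478 + J}$ ($r{\left(J \right)} = \frac{J + 3}{J - 478} = \frac{3 + J}{-478 + J}$)
$r{\left(-495 \right)} + 289696 = \frac{3 - 495}{-478 - 495} + 289696 = \frac{1}{-973} \left(-492\right) + 289696 = \left(- \frac{1}{973}\right) \left(-492\right) + 289696 = \frac{492}{973} + 289696 = \frac{281874700}{973}$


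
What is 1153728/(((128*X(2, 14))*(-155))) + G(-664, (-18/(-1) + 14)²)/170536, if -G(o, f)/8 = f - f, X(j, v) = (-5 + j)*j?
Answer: 6009/620 ≈ 9.6919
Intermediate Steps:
X(j, v) = j*(-5 + j)
G(o, f) = 0 (G(o, f) = -8*(f - f) = -8*0 = 0)
1153728/(((128*X(2, 14))*(-155))) + G(-664, (-18/(-1) + 14)²)/170536 = 1153728/(((128*(2*(-5 + 2)))*(-155))) + 0/170536 = 1153728/(((128*(2*(-3)))*(-155))) + 0*(1/170536) = 1153728/(((128*(-6))*(-155))) + 0 = 1153728/((-768*(-155))) + 0 = 1153728/119040 + 0 = 1153728*(1/119040) + 0 = 6009/620 + 0 = 6009/620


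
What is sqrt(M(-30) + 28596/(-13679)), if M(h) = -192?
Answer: 6*I*sqrt(1008812571)/13679 ≈ 13.932*I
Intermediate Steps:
sqrt(M(-30) + 28596/(-13679)) = sqrt(-192 + 28596/(-13679)) = sqrt(-192 + 28596*(-1/13679)) = sqrt(-192 - 28596/13679) = sqrt(-2654964/13679) = 6*I*sqrt(1008812571)/13679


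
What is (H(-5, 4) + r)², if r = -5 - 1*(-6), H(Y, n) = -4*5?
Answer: 361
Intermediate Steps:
H(Y, n) = -20
r = 1 (r = -5 + 6 = 1)
(H(-5, 4) + r)² = (-20 + 1)² = (-19)² = 361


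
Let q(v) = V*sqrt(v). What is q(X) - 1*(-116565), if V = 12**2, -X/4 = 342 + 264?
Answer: 116565 + 288*I*sqrt(606) ≈ 1.1657e+5 + 7089.7*I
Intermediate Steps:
X = -2424 (X = -4*(342 + 264) = -4*606 = -2424)
V = 144
q(v) = 144*sqrt(v)
q(X) - 1*(-116565) = 144*sqrt(-2424) - 1*(-116565) = 144*(2*I*sqrt(606)) + 116565 = 288*I*sqrt(606) + 116565 = 116565 + 288*I*sqrt(606)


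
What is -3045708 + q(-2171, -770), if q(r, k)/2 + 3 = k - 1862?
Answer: -3050978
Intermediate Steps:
q(r, k) = -3730 + 2*k (q(r, k) = -6 + 2*(k - 1862) = -6 + 2*(-1862 + k) = -6 + (-3724 + 2*k) = -3730 + 2*k)
-3045708 + q(-2171, -770) = -3045708 + (-3730 + 2*(-770)) = -3045708 + (-3730 - 1540) = -3045708 - 5270 = -3050978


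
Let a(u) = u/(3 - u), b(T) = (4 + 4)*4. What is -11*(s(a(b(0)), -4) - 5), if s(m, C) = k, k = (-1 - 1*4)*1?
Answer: 110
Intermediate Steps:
b(T) = 32 (b(T) = 8*4 = 32)
k = -5 (k = (-1 - 4)*1 = -5*1 = -5)
s(m, C) = -5
-11*(s(a(b(0)), -4) - 5) = -11*(-5 - 5) = -11*(-10) = 110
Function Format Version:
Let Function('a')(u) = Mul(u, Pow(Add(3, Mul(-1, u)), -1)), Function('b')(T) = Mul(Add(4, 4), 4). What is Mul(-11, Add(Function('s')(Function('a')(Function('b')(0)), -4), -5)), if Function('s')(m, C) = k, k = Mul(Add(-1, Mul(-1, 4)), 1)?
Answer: 110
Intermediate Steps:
Function('b')(T) = 32 (Function('b')(T) = Mul(8, 4) = 32)
k = -5 (k = Mul(Add(-1, -4), 1) = Mul(-5, 1) = -5)
Function('s')(m, C) = -5
Mul(-11, Add(Function('s')(Function('a')(Function('b')(0)), -4), -5)) = Mul(-11, Add(-5, -5)) = Mul(-11, -10) = 110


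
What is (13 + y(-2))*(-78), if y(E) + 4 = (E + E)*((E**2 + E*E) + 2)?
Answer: 2418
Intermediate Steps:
y(E) = -4 + 2*E*(2 + 2*E**2) (y(E) = -4 + (E + E)*((E**2 + E*E) + 2) = -4 + (2*E)*((E**2 + E**2) + 2) = -4 + (2*E)*(2*E**2 + 2) = -4 + (2*E)*(2 + 2*E**2) = -4 + 2*E*(2 + 2*E**2))
(13 + y(-2))*(-78) = (13 + (-4 + 4*(-2) + 4*(-2)**3))*(-78) = (13 + (-4 - 8 + 4*(-8)))*(-78) = (13 + (-4 - 8 - 32))*(-78) = (13 - 44)*(-78) = -31*(-78) = 2418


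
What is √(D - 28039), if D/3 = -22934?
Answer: I*√96841 ≈ 311.19*I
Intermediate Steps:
D = -68802 (D = 3*(-22934) = -68802)
√(D - 28039) = √(-68802 - 28039) = √(-96841) = I*√96841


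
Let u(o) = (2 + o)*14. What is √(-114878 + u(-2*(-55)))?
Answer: 3*I*√12590 ≈ 336.62*I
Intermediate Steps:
u(o) = 28 + 14*o
√(-114878 + u(-2*(-55))) = √(-114878 + (28 + 14*(-2*(-55)))) = √(-114878 + (28 + 14*110)) = √(-114878 + (28 + 1540)) = √(-114878 + 1568) = √(-113310) = 3*I*√12590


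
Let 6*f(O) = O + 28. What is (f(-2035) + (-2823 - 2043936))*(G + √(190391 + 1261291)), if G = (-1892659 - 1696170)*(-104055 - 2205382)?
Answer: -33933336206771286051/2 - 36847683*√17922/2 ≈ -1.6967e+19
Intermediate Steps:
f(O) = 14/3 + O/6 (f(O) = (O + 28)/6 = (28 + O)/6 = 14/3 + O/6)
G = 8288174479273 (G = -3588829*(-2309437) = 8288174479273)
(f(-2035) + (-2823 - 2043936))*(G + √(190391 + 1261291)) = ((14/3 + (⅙)*(-2035)) + (-2823 - 2043936))*(8288174479273 + √(190391 + 1261291)) = ((14/3 - 2035/6) - 2046759)*(8288174479273 + √1451682) = (-669/2 - 2046759)*(8288174479273 + 9*√17922) = -4094187*(8288174479273 + 9*√17922)/2 = -33933336206771286051/2 - 36847683*√17922/2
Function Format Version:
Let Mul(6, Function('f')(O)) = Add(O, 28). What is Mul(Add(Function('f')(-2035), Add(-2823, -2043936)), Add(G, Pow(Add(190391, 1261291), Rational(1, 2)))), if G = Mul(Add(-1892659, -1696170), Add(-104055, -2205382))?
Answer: Add(Rational(-33933336206771286051, 2), Mul(Rational(-36847683, 2), Pow(17922, Rational(1, 2)))) ≈ -1.6967e+19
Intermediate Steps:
Function('f')(O) = Add(Rational(14, 3), Mul(Rational(1, 6), O)) (Function('f')(O) = Mul(Rational(1, 6), Add(O, 28)) = Mul(Rational(1, 6), Add(28, O)) = Add(Rational(14, 3), Mul(Rational(1, 6), O)))
G = 8288174479273 (G = Mul(-3588829, -2309437) = 8288174479273)
Mul(Add(Function('f')(-2035), Add(-2823, -2043936)), Add(G, Pow(Add(190391, 1261291), Rational(1, 2)))) = Mul(Add(Add(Rational(14, 3), Mul(Rational(1, 6), -2035)), Add(-2823, -2043936)), Add(8288174479273, Pow(Add(190391, 1261291), Rational(1, 2)))) = Mul(Add(Add(Rational(14, 3), Rational(-2035, 6)), -2046759), Add(8288174479273, Pow(1451682, Rational(1, 2)))) = Mul(Add(Rational(-669, 2), -2046759), Add(8288174479273, Mul(9, Pow(17922, Rational(1, 2))))) = Mul(Rational(-4094187, 2), Add(8288174479273, Mul(9, Pow(17922, Rational(1, 2))))) = Add(Rational(-33933336206771286051, 2), Mul(Rational(-36847683, 2), Pow(17922, Rational(1, 2))))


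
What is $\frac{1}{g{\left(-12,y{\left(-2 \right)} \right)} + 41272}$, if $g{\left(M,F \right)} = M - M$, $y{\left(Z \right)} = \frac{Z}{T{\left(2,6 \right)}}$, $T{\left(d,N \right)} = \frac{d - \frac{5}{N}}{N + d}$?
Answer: $\frac{1}{41272} \approx 2.4229 \cdot 10^{-5}$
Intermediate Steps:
$T{\left(d,N \right)} = \frac{d - \frac{5}{N}}{N + d}$
$y{\left(Z \right)} = \frac{48 Z}{7}$ ($y{\left(Z \right)} = \frac{Z}{\frac{1}{6} \frac{1}{6 + 2} \left(-5 + 6 \cdot 2\right)} = \frac{Z}{\frac{1}{6} \cdot \frac{1}{8} \left(-5 + 12\right)} = \frac{Z}{\frac{1}{6} \cdot \frac{1}{8} \cdot 7} = \frac{Z}{\frac{7}{48}} = Z \frac{48}{7} = \frac{48 Z}{7}$)
$g{\left(M,F \right)} = 0$
$\frac{1}{g{\left(-12,y{\left(-2 \right)} \right)} + 41272} = \frac{1}{0 + 41272} = \frac{1}{41272}$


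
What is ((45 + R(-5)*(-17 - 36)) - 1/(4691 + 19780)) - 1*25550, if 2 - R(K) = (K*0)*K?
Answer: -626726782/24471 ≈ -25611.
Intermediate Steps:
R(K) = 2 (R(K) = 2 - K*0*K = 2 - 0*K = 2 - 1*0 = 2 + 0 = 2)
((45 + R(-5)*(-17 - 36)) - 1/(4691 + 19780)) - 1*25550 = ((45 + 2*(-17 - 36)) - 1/(4691 + 19780)) - 1*25550 = ((45 + 2*(-53)) - 1/24471) - 25550 = ((45 - 106) - 1*1/24471) - 25550 = (-61 - 1/24471) - 25550 = -1492732/24471 - 25550 = -626726782/24471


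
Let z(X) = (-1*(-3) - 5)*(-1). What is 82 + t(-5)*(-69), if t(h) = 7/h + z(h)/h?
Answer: 1031/5 ≈ 206.20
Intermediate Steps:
z(X) = 2 (z(X) = (3 - 5)*(-1) = -2*(-1) = 2)
t(h) = 9/h (t(h) = 7/h + 2/h = 9/h)
82 + t(-5)*(-69) = 82 + (9/(-5))*(-69) = 82 + (9*(-⅕))*(-69) = 82 - 9/5*(-69) = 82 + 621/5 = 1031/5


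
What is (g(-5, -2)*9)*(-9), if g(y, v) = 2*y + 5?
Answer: 405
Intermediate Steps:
g(y, v) = 5 + 2*y
(g(-5, -2)*9)*(-9) = ((5 + 2*(-5))*9)*(-9) = ((5 - 10)*9)*(-9) = -5*9*(-9) = -45*(-9) = 405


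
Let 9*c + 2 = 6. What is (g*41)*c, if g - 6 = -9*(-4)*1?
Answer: 2296/3 ≈ 765.33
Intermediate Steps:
c = 4/9 (c = -2/9 + (1/9)*6 = -2/9 + 2/3 = 4/9 ≈ 0.44444)
g = 42 (g = 6 - 9*(-4)*1 = 6 - 3*(-12)*1 = 6 + 36*1 = 6 + 36 = 42)
(g*41)*c = (42*41)*(4/9) = 1722*(4/9) = 2296/3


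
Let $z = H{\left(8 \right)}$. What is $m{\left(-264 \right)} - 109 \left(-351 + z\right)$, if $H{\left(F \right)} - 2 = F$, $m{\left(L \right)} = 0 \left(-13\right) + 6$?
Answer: $37175$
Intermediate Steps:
$m{\left(L \right)} = 6$ ($m{\left(L \right)} = 0 + 6 = 6$)
$H{\left(F \right)} = 2 + F$
$z = 10$ ($z = 2 + 8 = 10$)
$m{\left(-264 \right)} - 109 \left(-351 + z\right) = 6 - 109 \left(-351 + 10\right) = 6 - 109 \left(-341\right) = 6 - -37169 = 6 + 37169 = 37175$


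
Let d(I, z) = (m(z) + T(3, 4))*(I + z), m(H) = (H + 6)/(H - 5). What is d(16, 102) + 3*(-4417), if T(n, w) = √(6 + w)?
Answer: -1272603/97 + 118*√10 ≈ -12746.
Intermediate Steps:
m(H) = (6 + H)/(-5 + H)
d(I, z) = (I + z)*(√10 + (6 + z)/(-5 + z)) (d(I, z) = ((6 + z)/(-5 + z) + √(6 + 4))*(I + z) = ((6 + z)/(-5 + z) + √10)*(I + z) = (√10 + (6 + z)/(-5 + z))*(I + z) = (I + z)*(√10 + (6 + z)/(-5 + z)))
d(16, 102) + 3*(-4417) = (16*(6 + 102) + 102*(6 + 102) + √10*(-5 + 102)*(16 + 102))/(-5 + 102) + 3*(-4417) = (16*108 + 102*108 + √10*97*118)/97 - 13251 = (1728 + 11016 + 11446*√10)/97 - 13251 = (12744 + 11446*√10)/97 - 13251 = (12744/97 + 118*√10) - 13251 = -1272603/97 + 118*√10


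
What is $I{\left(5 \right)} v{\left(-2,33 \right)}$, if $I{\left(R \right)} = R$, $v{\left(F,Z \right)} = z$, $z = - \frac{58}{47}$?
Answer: $- \frac{290}{47} \approx -6.1702$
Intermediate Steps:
$z = - \frac{58}{47}$ ($z = \left(-58\right) \frac{1}{47} = - \frac{58}{47} \approx -1.234$)
$v{\left(F,Z \right)} = - \frac{58}{47}$
$I{\left(5 \right)} v{\left(-2,33 \right)} = 5 \left(- \frac{58}{47}\right) = - \frac{290}{47}$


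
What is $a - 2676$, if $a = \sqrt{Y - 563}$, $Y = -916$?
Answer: $-2676 + i \sqrt{1479} \approx -2676.0 + 38.458 i$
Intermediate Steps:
$a = i \sqrt{1479}$ ($a = \sqrt{-916 - 563} = \sqrt{-1479} = i \sqrt{1479} \approx 38.458 i$)
$a - 2676 = i \sqrt{1479} - 2676 = -2676 + i \sqrt{1479}$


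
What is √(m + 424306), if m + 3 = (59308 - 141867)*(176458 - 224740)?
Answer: √3986537941 ≈ 63139.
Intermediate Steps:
m = 3986113635 (m = -3 + (59308 - 141867)*(176458 - 224740) = -3 - 82559*(-48282) = -3 + 3986113638 = 3986113635)
√(m + 424306) = √(3986113635 + 424306) = √3986537941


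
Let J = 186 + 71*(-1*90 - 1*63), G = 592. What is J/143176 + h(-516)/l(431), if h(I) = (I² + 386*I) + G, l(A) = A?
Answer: 9684404485/61708856 ≈ 156.94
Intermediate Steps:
h(I) = 592 + I² + 386*I (h(I) = (I² + 386*I) + 592 = 592 + I² + 386*I)
J = -10677 (J = 186 + 71*(-90 - 63) = 186 + 71*(-153) = 186 - 10863 = -10677)
J/143176 + h(-516)/l(431) = -10677/143176 + (592 + (-516)² + 386*(-516))/431 = -10677*1/143176 + (592 + 266256 - 199176)*(1/431) = -10677/143176 + 67672*(1/431) = -10677/143176 + 67672/431 = 9684404485/61708856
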